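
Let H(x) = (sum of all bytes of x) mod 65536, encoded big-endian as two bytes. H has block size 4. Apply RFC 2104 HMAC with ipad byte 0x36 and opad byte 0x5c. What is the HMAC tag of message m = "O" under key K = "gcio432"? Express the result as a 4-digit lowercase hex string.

Key "gcio432" = 67 63 69 6f 34 33 32 is 7 bytes > B = 4, so hash it first: H(key) = 02 3b, then zero-pad to 4 bytes: K' = 02 3b 00 00.
K' ⊕ ipad = 34 0d 36 36.  K' ⊕ opad = 5e 67 5c 5c.
Inner input = (K'⊕ipad) ∥ m = 34 0d 36 36 ∥ 4f.
Inner hash: sum = 52+13+54+54+79 = 252 → 00 fc.
Outer input = (K'⊕opad) ∥ inner = 5e 67 5c 5c ∥ 00 fc.
Outer hash (tag): sum = 94+103+92+92+0+252 = 633 → 02 79.

0279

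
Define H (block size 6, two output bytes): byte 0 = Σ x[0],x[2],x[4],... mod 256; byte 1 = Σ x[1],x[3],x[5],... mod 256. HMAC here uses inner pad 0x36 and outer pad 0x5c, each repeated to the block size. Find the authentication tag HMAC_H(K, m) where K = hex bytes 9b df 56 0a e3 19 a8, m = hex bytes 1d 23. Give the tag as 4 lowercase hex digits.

Key hex bytes 9b df 56 0a e3 19 a8 is 7 bytes > B = 6, so hash it first: H(key) = 7c 02, then zero-pad to 6 bytes: K' = 7c 02 00 00 00 00.
K' ⊕ ipad = 4a 34 36 36 36 36.  K' ⊕ opad = 20 5e 5c 5c 5c 5c.
Inner input = (K'⊕ipad) ∥ m = 4a 34 36 36 36 36 ∥ 1d 23.
Inner hash: even-index sum = 211 mod 256 = 211; odd-index sum = 195 mod 256 = 195 → d3 c3.
Outer input = (K'⊕opad) ∥ inner = 20 5e 5c 5c 5c 5c ∥ d3 c3.
Outer hash (tag): even-index sum = 427 mod 256 = 171; odd-index sum = 473 mod 256 = 217 → ab d9.

abd9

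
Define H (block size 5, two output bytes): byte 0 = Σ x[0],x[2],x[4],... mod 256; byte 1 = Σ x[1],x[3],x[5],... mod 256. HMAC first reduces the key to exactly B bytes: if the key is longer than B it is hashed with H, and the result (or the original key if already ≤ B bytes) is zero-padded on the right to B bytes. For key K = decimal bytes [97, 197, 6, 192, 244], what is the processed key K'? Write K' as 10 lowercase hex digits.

61c506c0f4

Key decimal bytes [97, 197, 6, 192, 244] = 61 c5 06 c0 f4 is exactly B = 5 bytes: K' = 61 c5 06 c0 f4.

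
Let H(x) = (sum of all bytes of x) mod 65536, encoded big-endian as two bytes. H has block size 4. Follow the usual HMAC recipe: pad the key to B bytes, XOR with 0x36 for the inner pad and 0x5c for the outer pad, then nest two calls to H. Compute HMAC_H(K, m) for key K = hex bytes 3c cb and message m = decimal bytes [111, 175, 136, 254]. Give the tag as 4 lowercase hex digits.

01ca

Key hex bytes 3c cb is 2 bytes ≤ B = 4; zero-pad to 4 bytes: K' = 3c cb 00 00.
K' ⊕ ipad = 0a fd 36 36.  K' ⊕ opad = 60 97 5c 5c.
Inner input = (K'⊕ipad) ∥ m = 0a fd 36 36 ∥ 6f af 88 fe.
Inner hash: sum = 10+253+54+54+111+175+136+254 = 1047 → 04 17.
Outer input = (K'⊕opad) ∥ inner = 60 97 5c 5c ∥ 04 17.
Outer hash (tag): sum = 96+151+92+92+4+23 = 458 → 01 ca.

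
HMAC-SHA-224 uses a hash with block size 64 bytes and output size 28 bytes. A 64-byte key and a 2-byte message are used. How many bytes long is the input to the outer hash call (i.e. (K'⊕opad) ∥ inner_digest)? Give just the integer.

Key is 64 ≤ 64 bytes, zero-padded: |K'| = 64.
Outer input = (K'⊕opad) ∥ H(inner) → 64 + 28 = 92 bytes.

92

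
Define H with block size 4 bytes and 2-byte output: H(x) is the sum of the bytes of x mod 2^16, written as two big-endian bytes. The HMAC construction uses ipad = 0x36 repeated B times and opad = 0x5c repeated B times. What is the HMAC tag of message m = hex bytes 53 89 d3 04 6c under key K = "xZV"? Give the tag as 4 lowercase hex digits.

0102

Key "xZV" = 78 5a 56 is 3 bytes ≤ B = 4; zero-pad to 4 bytes: K' = 78 5a 56 00.
K' ⊕ ipad = 4e 6c 60 36.  K' ⊕ opad = 24 06 0a 5c.
Inner input = (K'⊕ipad) ∥ m = 4e 6c 60 36 ∥ 53 89 d3 04 6c.
Inner hash: sum = 78+108+96+54+83+137+211+4+108 = 879 → 03 6f.
Outer input = (K'⊕opad) ∥ inner = 24 06 0a 5c ∥ 03 6f.
Outer hash (tag): sum = 36+6+10+92+3+111 = 258 → 01 02.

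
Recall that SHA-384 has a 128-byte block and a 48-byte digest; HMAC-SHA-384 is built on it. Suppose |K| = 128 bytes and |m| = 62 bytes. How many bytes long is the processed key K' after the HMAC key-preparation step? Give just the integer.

Key is 128 ≤ 128 bytes, zero-padded: |K'| = 128.

128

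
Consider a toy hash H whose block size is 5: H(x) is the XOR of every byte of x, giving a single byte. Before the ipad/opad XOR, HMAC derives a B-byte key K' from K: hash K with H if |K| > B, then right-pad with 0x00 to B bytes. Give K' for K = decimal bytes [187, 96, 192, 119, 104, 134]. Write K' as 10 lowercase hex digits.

|K| = 6 > B = 5, so first hash the key.
H(K): XOR bb⊕60⊕c0⊕77⊕68⊕86 = 82.
Zero-pad H(K) = 82 to 5 bytes: K' = 82 00 00 00 00.

8200000000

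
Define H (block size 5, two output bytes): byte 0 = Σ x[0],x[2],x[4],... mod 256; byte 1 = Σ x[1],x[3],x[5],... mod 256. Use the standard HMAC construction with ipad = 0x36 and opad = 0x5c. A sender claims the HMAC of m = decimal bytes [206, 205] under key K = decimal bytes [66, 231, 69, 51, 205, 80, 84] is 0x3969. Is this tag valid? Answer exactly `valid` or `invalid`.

Key decimal bytes [66, 231, 69, 51, 205, 80, 84] = 42 e7 45 33 cd 50 54 is 7 bytes > B = 5, so hash it first: H(key) = a8 6a, then zero-pad to 5 bytes: K' = a8 6a 00 00 00.
K' ⊕ ipad = 9e 5c 36 36 36; K' ⊕ opad = f4 36 5c 5c 5c.
Inner hash: even-index sum = 471 mod 256 = 215; odd-index sum = 352 mod 256 = 96 → d7 60.
Outer hash (recomputed tag): even-index sum = 524 mod 256 = 12; odd-index sum = 361 mod 256 = 105 → 0c 69.
Recomputed tag = 0c69; claimed = 3969 → mismatch.

invalid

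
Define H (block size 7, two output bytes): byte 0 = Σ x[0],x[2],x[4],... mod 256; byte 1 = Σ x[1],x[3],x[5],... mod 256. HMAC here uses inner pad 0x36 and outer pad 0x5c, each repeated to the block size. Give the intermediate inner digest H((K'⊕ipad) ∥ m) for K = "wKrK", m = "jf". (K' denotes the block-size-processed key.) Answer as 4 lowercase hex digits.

Key "wKrK" = 77 4b 72 4b is 4 bytes ≤ B = 7; zero-pad to 7 bytes: K' = 77 4b 72 4b 00 00 00.
K' ⊕ ipad = 41 7d 44 7d 36 36 36.
Inner input = 41 7d 44 7d 36 36 36 ∥ 6a 66.
Inner hash: even-index sum = 343 mod 256 = 87; odd-index sum = 410 mod 256 = 154 → 57 9a.

579a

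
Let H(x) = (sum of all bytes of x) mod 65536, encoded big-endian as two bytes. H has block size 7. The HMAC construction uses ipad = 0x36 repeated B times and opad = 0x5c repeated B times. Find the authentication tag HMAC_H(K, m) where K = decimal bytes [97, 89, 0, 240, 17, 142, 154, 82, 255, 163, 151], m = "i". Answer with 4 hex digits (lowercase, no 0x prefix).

Key decimal bytes [97, 89, 0, 240, 17, 142, 154, 82, 255, 163, 151] = 61 59 00 f0 11 8e 9a 52 ff a3 97 is 11 bytes > B = 7, so hash it first: H(key) = 05 6e, then zero-pad to 7 bytes: K' = 05 6e 00 00 00 00 00.
K' ⊕ ipad = 33 58 36 36 36 36 36.  K' ⊕ opad = 59 32 5c 5c 5c 5c 5c.
Inner input = (K'⊕ipad) ∥ m = 33 58 36 36 36 36 36 ∥ 69.
Inner hash: sum = 51+88+54+54+54+54+54+105 = 514 → 02 02.
Outer input = (K'⊕opad) ∥ inner = 59 32 5c 5c 5c 5c 5c ∥ 02 02.
Outer hash (tag): sum = 89+50+92+92+92+92+92+2+2 = 603 → 02 5b.

025b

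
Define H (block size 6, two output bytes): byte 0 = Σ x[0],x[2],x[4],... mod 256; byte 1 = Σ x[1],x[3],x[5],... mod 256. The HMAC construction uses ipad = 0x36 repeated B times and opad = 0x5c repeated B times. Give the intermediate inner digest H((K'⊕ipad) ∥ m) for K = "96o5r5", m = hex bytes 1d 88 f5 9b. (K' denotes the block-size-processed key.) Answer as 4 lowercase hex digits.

Key "96o5r5" = 39 36 6f 35 72 35 is exactly B = 6 bytes: K' = 39 36 6f 35 72 35.
K' ⊕ ipad = 0f 00 59 03 44 03.
Inner input = 0f 00 59 03 44 03 ∥ 1d 88 f5 9b.
Inner hash: even-index sum = 446 mod 256 = 190; odd-index sum = 297 mod 256 = 41 → be 29.

be29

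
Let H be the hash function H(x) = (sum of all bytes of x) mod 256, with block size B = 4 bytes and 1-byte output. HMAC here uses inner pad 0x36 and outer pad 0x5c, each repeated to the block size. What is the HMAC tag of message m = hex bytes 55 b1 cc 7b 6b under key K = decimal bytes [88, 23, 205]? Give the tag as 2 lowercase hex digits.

b4

Key decimal bytes [88, 23, 205] = 58 17 cd is 3 bytes ≤ B = 4; zero-pad to 4 bytes: K' = 58 17 cd 00.
K' ⊕ ipad = 6e 21 fb 36.  K' ⊕ opad = 04 4b 91 5c.
Inner input = (K'⊕ipad) ∥ m = 6e 21 fb 36 ∥ 55 b1 cc 7b 6b.
Inner hash: sum = 110+33+251+54+85+177+204+123+107 = 1144; mod 256 = 120 → 78.
Outer input = (K'⊕opad) ∥ inner = 04 4b 91 5c ∥ 78.
Outer hash (tag): sum = 4+75+145+92+120 = 436; mod 256 = 180 → b4.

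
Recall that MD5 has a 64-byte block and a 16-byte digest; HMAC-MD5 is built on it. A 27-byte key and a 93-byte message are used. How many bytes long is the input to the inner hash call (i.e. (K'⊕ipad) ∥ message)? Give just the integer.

Key is 27 ≤ 64 bytes, zero-padded: |K'| = 64.
Inner input = (K'⊕ipad) ∥ m → 64 + 93 = 157 bytes.

157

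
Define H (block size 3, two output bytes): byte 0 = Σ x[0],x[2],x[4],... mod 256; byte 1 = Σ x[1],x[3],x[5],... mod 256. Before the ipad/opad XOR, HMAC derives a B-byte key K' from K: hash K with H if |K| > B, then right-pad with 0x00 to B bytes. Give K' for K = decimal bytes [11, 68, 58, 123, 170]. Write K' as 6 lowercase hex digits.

|K| = 5 > B = 3, so first hash the key.
H(K): even-index sum = 239 mod 256 = 239; odd-index sum = 191 mod 256 = 191 → ef bf.
Zero-pad H(K) = ef bf to 3 bytes: K' = ef bf 00.

efbf00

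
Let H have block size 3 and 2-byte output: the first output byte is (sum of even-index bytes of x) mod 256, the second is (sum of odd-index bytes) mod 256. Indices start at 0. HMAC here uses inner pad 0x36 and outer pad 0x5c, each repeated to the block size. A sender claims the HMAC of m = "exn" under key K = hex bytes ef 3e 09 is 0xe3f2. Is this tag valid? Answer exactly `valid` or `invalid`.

valid

Key hex bytes ef 3e 09 is exactly B = 3 bytes: K' = ef 3e 09.
K' ⊕ ipad = d9 08 3f; K' ⊕ opad = b3 62 55.
Inner hash: even-index sum = 400 mod 256 = 144; odd-index sum = 219 mod 256 = 219 → 90 db.
Outer hash (recomputed tag): even-index sum = 483 mod 256 = 227; odd-index sum = 242 mod 256 = 242 → e3 f2.
Recomputed tag = e3f2; claimed = e3f2 → match.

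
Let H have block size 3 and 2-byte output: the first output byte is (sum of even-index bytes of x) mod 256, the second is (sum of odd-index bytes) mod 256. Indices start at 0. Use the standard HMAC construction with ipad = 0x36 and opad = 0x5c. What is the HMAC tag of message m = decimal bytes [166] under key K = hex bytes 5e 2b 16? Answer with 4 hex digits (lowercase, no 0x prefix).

0fff

Key hex bytes 5e 2b 16 is exactly B = 3 bytes: K' = 5e 2b 16.
K' ⊕ ipad = 68 1d 20.  K' ⊕ opad = 02 77 4a.
Inner input = (K'⊕ipad) ∥ m = 68 1d 20 ∥ a6.
Inner hash: even-index sum = 136 mod 256 = 136; odd-index sum = 195 mod 256 = 195 → 88 c3.
Outer input = (K'⊕opad) ∥ inner = 02 77 4a ∥ 88 c3.
Outer hash (tag): even-index sum = 271 mod 256 = 15; odd-index sum = 255 mod 256 = 255 → 0f ff.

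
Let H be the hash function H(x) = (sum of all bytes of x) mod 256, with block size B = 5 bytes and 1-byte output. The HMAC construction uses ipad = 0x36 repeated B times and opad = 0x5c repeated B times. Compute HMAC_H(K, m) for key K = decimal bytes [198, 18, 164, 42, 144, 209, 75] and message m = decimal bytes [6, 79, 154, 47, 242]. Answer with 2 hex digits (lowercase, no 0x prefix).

Key decimal bytes [198, 18, 164, 42, 144, 209, 75] = c6 12 a4 2a 90 d1 4b is 7 bytes > B = 5, so hash it first: H(key) = 52, then zero-pad to 5 bytes: K' = 52 00 00 00 00.
K' ⊕ ipad = 64 36 36 36 36.  K' ⊕ opad = 0e 5c 5c 5c 5c.
Inner input = (K'⊕ipad) ∥ m = 64 36 36 36 36 ∥ 06 4f 9a 2f f2.
Inner hash: sum = 100+54+54+54+54+6+79+154+47+242 = 844; mod 256 = 76 → 4c.
Outer input = (K'⊕opad) ∥ inner = 0e 5c 5c 5c 5c ∥ 4c.
Outer hash (tag): sum = 14+92+92+92+92+76 = 458; mod 256 = 202 → ca.

ca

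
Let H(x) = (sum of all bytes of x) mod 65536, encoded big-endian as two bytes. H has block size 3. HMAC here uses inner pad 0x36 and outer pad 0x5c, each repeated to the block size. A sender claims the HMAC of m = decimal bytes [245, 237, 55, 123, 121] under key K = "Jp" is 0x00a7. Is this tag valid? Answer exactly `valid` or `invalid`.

valid

Key "Jp" = 4a 70 is 2 bytes ≤ B = 3; zero-pad to 3 bytes: K' = 4a 70 00.
K' ⊕ ipad = 7c 46 36; K' ⊕ opad = 16 2c 5c.
Inner hash: sum = 124+70+54+245+237+55+123+121 = 1029 → 04 05.
Outer hash (recomputed tag): sum = 22+44+92+4+5 = 167 → 00 a7.
Recomputed tag = 00a7; claimed = 00a7 → match.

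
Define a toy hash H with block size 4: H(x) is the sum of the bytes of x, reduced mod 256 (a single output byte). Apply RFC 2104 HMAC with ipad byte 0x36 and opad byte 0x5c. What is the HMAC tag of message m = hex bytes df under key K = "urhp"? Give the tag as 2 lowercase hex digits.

Key "urhp" = 75 72 68 70 is exactly B = 4 bytes: K' = 75 72 68 70.
K' ⊕ ipad = 43 44 5e 46.  K' ⊕ opad = 29 2e 34 2c.
Inner input = (K'⊕ipad) ∥ m = 43 44 5e 46 ∥ df.
Inner hash: sum = 67+68+94+70+223 = 522; mod 256 = 10 → 0a.
Outer input = (K'⊕opad) ∥ inner = 29 2e 34 2c ∥ 0a.
Outer hash (tag): sum = 41+46+52+44+10 = 193 → c1.

c1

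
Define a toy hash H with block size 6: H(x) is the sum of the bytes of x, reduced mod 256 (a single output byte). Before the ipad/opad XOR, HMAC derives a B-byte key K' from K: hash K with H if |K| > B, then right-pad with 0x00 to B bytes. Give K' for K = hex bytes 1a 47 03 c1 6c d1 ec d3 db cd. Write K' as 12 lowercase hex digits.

c90000000000

|K| = 10 > B = 6, so first hash the key.
H(K): sum = 26+71+3+193+108+209+236+211+219+205 = 1481; mod 256 = 201 → c9.
Zero-pad H(K) = c9 to 6 bytes: K' = c9 00 00 00 00 00.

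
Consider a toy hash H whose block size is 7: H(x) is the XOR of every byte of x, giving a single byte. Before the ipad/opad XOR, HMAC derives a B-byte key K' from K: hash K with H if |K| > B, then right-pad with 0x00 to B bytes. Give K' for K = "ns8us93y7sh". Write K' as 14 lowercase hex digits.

7c000000000000

|K| = 11 > B = 7, so first hash the key.
H(K): XOR 6e⊕73⊕38⊕75⊕73⊕39⊕33⊕79⊕37⊕73⊕68 = 7c.
Zero-pad H(K) = 7c to 7 bytes: K' = 7c 00 00 00 00 00 00.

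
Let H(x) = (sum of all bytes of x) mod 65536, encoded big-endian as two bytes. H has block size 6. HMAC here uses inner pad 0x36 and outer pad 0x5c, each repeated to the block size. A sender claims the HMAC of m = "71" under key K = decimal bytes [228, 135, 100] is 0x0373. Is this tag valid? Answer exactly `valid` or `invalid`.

Key decimal bytes [228, 135, 100] = e4 87 64 is 3 bytes ≤ B = 6; zero-pad to 6 bytes: K' = e4 87 64 00 00 00.
K' ⊕ ipad = d2 b1 52 36 36 36; K' ⊕ opad = b8 db 38 5c 5c 5c.
Inner hash: sum = 210+177+82+54+54+54+55+49 = 735 → 02 df.
Outer hash (recomputed tag): sum = 184+219+56+92+92+92+2+223 = 960 → 03 c0.
Recomputed tag = 03c0; claimed = 0373 → mismatch.

invalid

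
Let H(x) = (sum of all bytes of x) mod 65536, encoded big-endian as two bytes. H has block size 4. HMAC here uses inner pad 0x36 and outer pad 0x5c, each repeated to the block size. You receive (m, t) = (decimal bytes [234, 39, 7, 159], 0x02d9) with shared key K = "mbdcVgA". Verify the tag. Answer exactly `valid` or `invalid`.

valid

Key "mbdcVgA" = 6d 62 64 63 56 67 41 is 7 bytes > B = 4, so hash it first: H(key) = 02 94, then zero-pad to 4 bytes: K' = 02 94 00 00.
K' ⊕ ipad = 34 a2 36 36; K' ⊕ opad = 5e c8 5c 5c.
Inner hash: sum = 52+162+54+54+234+39+7+159 = 761 → 02 f9.
Outer hash (recomputed tag): sum = 94+200+92+92+2+249 = 729 → 02 d9.
Recomputed tag = 02d9; claimed = 02d9 → match.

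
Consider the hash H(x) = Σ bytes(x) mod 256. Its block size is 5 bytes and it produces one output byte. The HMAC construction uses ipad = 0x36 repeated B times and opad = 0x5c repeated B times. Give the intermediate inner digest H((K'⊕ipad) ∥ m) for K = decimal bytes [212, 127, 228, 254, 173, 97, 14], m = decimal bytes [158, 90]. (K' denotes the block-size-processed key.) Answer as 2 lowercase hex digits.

37

Key decimal bytes [212, 127, 228, 254, 173, 97, 14] = d4 7f e4 fe ad 61 0e is 7 bytes > B = 5, so hash it first: H(key) = 51, then zero-pad to 5 bytes: K' = 51 00 00 00 00.
K' ⊕ ipad = 67 36 36 36 36.
Inner input = 67 36 36 36 36 ∥ 9e 5a.
Inner hash: sum = 103+54+54+54+54+158+90 = 567; mod 256 = 55 → 37.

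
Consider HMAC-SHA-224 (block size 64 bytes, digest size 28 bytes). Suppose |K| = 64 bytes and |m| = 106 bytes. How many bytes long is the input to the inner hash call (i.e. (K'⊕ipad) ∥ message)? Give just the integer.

Key is 64 ≤ 64 bytes, zero-padded: |K'| = 64.
Inner input = (K'⊕ipad) ∥ m → 64 + 106 = 170 bytes.

170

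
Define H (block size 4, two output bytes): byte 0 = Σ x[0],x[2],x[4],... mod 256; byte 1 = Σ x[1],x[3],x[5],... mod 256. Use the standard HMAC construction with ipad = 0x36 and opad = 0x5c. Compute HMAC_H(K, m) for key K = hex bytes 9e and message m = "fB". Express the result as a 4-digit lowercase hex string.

Key hex bytes 9e is 1 byte ≤ B = 4; zero-pad to 4 bytes: K' = 9e 00 00 00.
K' ⊕ ipad = a8 36 36 36.  K' ⊕ opad = c2 5c 5c 5c.
Inner input = (K'⊕ipad) ∥ m = a8 36 36 36 ∥ 66 42.
Inner hash: even-index sum = 324 mod 256 = 68; odd-index sum = 174 mod 256 = 174 → 44 ae.
Outer input = (K'⊕opad) ∥ inner = c2 5c 5c 5c ∥ 44 ae.
Outer hash (tag): even-index sum = 354 mod 256 = 98; odd-index sum = 358 mod 256 = 102 → 62 66.

6266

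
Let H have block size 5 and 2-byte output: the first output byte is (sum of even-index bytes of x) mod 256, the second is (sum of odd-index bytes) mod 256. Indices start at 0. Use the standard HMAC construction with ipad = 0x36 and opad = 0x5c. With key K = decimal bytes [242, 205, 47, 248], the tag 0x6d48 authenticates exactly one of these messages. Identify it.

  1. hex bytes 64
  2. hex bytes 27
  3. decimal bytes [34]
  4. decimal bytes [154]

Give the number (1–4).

2

Key decimal bytes [242, 205, 47, 248] = f2 cd 2f f8 is 4 bytes ≤ B = 5; zero-pad to 5 bytes: K' = f2 cd 2f f8 00.
K' ⊕ ipad = c4 fb 19 ce 36; K' ⊕ opad = ae 91 73 a4 5c.
m1: inner = H(c4 fb 19 ce 36 64) = 13 2d; tag = H(ae 91 73 a4 5c 13 2d) = aa48
m2: inner = H(c4 fb 19 ce 36 27) = 13 f0; tag = H(ae 91 73 a4 5c 13 f0) = 6d48 ← matches
m3: inner = H(c4 fb 19 ce 36 22) = 13 eb; tag = H(ae 91 73 a4 5c 13 eb) = 6848
m4: inner = H(c4 fb 19 ce 36 9a) = 13 63; tag = H(ae 91 73 a4 5c 13 63) = e048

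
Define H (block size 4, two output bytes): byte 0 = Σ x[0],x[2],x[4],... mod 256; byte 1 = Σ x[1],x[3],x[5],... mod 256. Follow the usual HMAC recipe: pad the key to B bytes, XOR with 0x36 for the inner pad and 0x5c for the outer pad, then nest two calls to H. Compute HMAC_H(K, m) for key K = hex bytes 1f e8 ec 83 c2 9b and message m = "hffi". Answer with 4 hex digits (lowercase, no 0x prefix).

Key hex bytes 1f e8 ec 83 c2 9b is 6 bytes > B = 4, so hash it first: H(key) = cd 06, then zero-pad to 4 bytes: K' = cd 06 00 00.
K' ⊕ ipad = fb 30 36 36.  K' ⊕ opad = 91 5a 5c 5c.
Inner input = (K'⊕ipad) ∥ m = fb 30 36 36 ∥ 68 66 66 69.
Inner hash: even-index sum = 511 mod 256 = 255; odd-index sum = 309 mod 256 = 53 → ff 35.
Outer input = (K'⊕opad) ∥ inner = 91 5a 5c 5c ∥ ff 35.
Outer hash (tag): even-index sum = 492 mod 256 = 236; odd-index sum = 235 mod 256 = 235 → ec eb.

eceb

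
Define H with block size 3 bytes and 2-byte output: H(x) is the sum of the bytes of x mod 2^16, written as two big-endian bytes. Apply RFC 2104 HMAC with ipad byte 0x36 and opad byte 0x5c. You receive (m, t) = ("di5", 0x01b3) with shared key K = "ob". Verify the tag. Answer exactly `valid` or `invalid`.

Key "ob" = 6f 62 is 2 bytes ≤ B = 3; zero-pad to 3 bytes: K' = 6f 62 00.
K' ⊕ ipad = 59 54 36; K' ⊕ opad = 33 3e 5c.
Inner hash: sum = 89+84+54+100+105+53 = 485 → 01 e5.
Outer hash (recomputed tag): sum = 51+62+92+1+229 = 435 → 01 b3.
Recomputed tag = 01b3; claimed = 01b3 → match.

valid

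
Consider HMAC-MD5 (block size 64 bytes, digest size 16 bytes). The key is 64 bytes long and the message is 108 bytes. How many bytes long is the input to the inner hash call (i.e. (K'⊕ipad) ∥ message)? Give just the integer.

Key is 64 ≤ 64 bytes, zero-padded: |K'| = 64.
Inner input = (K'⊕ipad) ∥ m → 64 + 108 = 172 bytes.

172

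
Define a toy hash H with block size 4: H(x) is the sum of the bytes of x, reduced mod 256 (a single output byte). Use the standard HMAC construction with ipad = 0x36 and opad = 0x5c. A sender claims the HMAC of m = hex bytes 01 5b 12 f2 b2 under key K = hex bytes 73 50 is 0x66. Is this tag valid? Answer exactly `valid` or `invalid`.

Key hex bytes 73 50 is 2 bytes ≤ B = 4; zero-pad to 4 bytes: K' = 73 50 00 00.
K' ⊕ ipad = 45 66 36 36; K' ⊕ opad = 2f 0c 5c 5c.
Inner hash: sum = 69+102+54+54+1+91+18+242+178 = 809; mod 256 = 41 → 29.
Outer hash (recomputed tag): sum = 47+12+92+92+41 = 284; mod 256 = 28 → 1c.
Recomputed tag = 1c; claimed = 66 → mismatch.

invalid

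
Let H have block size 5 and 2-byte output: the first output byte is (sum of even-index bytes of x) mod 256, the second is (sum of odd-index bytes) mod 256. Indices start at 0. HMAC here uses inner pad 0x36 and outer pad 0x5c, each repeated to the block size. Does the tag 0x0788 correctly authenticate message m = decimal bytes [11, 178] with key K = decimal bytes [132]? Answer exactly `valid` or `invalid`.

Key decimal bytes [132] = 84 is 1 byte ≤ B = 5; zero-pad to 5 bytes: K' = 84 00 00 00 00.
K' ⊕ ipad = b2 36 36 36 36; K' ⊕ opad = d8 5c 5c 5c 5c.
Inner hash: even-index sum = 464 mod 256 = 208; odd-index sum = 119 mod 256 = 119 → d0 77.
Outer hash (recomputed tag): even-index sum = 519 mod 256 = 7; odd-index sum = 392 mod 256 = 136 → 07 88.
Recomputed tag = 0788; claimed = 0788 → match.

valid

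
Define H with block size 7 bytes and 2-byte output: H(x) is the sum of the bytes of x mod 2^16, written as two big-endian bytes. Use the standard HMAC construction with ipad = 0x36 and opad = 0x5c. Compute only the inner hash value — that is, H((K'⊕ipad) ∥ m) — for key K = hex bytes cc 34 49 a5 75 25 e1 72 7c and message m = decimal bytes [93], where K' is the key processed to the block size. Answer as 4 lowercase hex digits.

Key hex bytes cc 34 49 a5 75 25 e1 72 7c is 9 bytes > B = 7, so hash it first: H(key) = 04 57, then zero-pad to 7 bytes: K' = 04 57 00 00 00 00 00.
K' ⊕ ipad = 32 61 36 36 36 36 36.
Inner input = 32 61 36 36 36 36 36 ∥ 5d.
Inner hash: sum = 50+97+54+54+54+54+54+93 = 510 → 01 fe.

01fe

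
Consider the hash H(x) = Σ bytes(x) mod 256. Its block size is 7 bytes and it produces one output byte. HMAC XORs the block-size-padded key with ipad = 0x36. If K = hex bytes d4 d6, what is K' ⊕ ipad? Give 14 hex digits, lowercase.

Key hex bytes d4 d6 is 2 bytes ≤ B = 7; zero-pad to 7 bytes: K' = d4 d6 00 00 00 00 00.
XOR each byte with 0x36: d4⊕36=e2, d6⊕36=e0, 00⊕36=36, 00⊕36=36, 00⊕36=36, 00⊕36=36, 00⊕36=36.

e2e03636363636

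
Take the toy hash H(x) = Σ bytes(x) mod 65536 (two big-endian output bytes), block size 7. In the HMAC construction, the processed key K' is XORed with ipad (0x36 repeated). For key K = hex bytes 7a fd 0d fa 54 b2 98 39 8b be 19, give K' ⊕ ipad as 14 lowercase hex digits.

33813636363636

Key hex bytes 7a fd 0d fa 54 b2 98 39 8b be 19 is 11 bytes > B = 7, so hash it first: H(key) = 05 b7, then zero-pad to 7 bytes: K' = 05 b7 00 00 00 00 00.
XOR each byte with 0x36: 05⊕36=33, b7⊕36=81, 00⊕36=36, 00⊕36=36, 00⊕36=36, 00⊕36=36, 00⊕36=36.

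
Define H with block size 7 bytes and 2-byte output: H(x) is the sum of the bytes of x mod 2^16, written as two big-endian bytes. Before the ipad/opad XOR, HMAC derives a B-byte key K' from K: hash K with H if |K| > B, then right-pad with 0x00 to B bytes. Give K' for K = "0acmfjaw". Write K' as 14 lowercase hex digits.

03090000000000

|K| = 8 > B = 7, so first hash the key.
H(K): sum = 48+97+99+109+102+106+97+119 = 777 → 03 09.
Zero-pad H(K) = 03 09 to 7 bytes: K' = 03 09 00 00 00 00 00.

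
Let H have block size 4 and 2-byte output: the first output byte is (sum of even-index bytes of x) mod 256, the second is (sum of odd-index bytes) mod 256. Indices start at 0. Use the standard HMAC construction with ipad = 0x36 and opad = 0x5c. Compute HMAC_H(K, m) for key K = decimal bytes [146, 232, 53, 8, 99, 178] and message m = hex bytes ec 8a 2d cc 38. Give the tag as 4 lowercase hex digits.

757a

Key decimal bytes [146, 232, 53, 8, 99, 178] = 92 e8 35 08 63 b2 is 6 bytes > B = 4, so hash it first: H(key) = 2a a2, then zero-pad to 4 bytes: K' = 2a a2 00 00.
K' ⊕ ipad = 1c 94 36 36.  K' ⊕ opad = 76 fe 5c 5c.
Inner input = (K'⊕ipad) ∥ m = 1c 94 36 36 ∥ ec 8a 2d cc 38.
Inner hash: even-index sum = 419 mod 256 = 163; odd-index sum = 544 mod 256 = 32 → a3 20.
Outer input = (K'⊕opad) ∥ inner = 76 fe 5c 5c ∥ a3 20.
Outer hash (tag): even-index sum = 373 mod 256 = 117; odd-index sum = 378 mod 256 = 122 → 75 7a.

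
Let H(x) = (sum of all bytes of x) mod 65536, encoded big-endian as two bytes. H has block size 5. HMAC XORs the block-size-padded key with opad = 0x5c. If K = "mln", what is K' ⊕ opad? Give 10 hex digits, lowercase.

3130325c5c

Key "mln" = 6d 6c 6e is 3 bytes ≤ B = 5; zero-pad to 5 bytes: K' = 6d 6c 6e 00 00.
XOR each byte with 0x5c: 6d⊕5c=31, 6c⊕5c=30, 6e⊕5c=32, 00⊕5c=5c, 00⊕5c=5c.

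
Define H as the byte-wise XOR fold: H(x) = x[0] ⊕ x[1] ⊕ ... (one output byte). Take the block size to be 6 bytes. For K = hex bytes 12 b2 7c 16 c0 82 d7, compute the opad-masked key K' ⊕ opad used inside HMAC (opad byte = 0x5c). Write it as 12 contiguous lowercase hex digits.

Key hex bytes 12 b2 7c 16 c0 82 d7 is 7 bytes > B = 6, so hash it first: H(key) = 5f, then zero-pad to 6 bytes: K' = 5f 00 00 00 00 00.
XOR each byte with 0x5c: 5f⊕5c=03, 00⊕5c=5c, 00⊕5c=5c, 00⊕5c=5c, 00⊕5c=5c, 00⊕5c=5c.

035c5c5c5c5c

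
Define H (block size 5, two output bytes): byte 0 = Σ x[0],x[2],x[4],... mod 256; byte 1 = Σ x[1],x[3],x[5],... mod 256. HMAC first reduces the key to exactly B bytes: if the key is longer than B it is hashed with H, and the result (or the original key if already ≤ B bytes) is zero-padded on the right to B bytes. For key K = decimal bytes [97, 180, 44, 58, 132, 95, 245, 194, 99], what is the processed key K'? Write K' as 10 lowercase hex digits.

690f000000

|K| = 9 > B = 5, so first hash the key.
H(K): even-index sum = 617 mod 256 = 105; odd-index sum = 527 mod 256 = 15 → 69 0f.
Zero-pad H(K) = 69 0f to 5 bytes: K' = 69 0f 00 00 00.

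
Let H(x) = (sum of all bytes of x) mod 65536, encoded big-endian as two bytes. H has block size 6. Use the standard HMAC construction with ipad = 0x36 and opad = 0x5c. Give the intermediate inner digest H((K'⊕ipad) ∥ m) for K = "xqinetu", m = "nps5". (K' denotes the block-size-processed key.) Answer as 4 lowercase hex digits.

Key "xqinetu" = 78 71 69 6e 65 74 75 is 7 bytes > B = 6, so hash it first: H(key) = 03 0e, then zero-pad to 6 bytes: K' = 03 0e 00 00 00 00.
K' ⊕ ipad = 35 38 36 36 36 36.
Inner input = 35 38 36 36 36 36 ∥ 6e 70 73 35.
Inner hash: sum = 53+56+54+54+54+54+110+112+115+53 = 715 → 02 cb.

02cb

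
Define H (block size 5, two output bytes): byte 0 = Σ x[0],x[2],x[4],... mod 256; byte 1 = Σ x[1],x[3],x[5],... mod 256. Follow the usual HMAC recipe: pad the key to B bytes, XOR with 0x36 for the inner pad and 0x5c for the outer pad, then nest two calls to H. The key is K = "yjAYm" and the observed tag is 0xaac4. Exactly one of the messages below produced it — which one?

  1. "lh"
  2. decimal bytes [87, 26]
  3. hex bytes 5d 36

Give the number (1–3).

Key "yjAYm" = 79 6a 41 59 6d is exactly B = 5 bytes: K' = 79 6a 41 59 6d.
K' ⊕ ipad = 4f 5c 77 6f 5b; K' ⊕ opad = 25 36 1d 05 31.
m1: inner = H(4f 5c 77 6f 5b 6c 68) = 89 37; tag = H(25 36 1d 05 31 89 37) = aac4 ← matches
m2: inner = H(4f 5c 77 6f 5b 57 1a) = 3b 22; tag = H(25 36 1d 05 31 3b 22) = 9576
m3: inner = H(4f 5c 77 6f 5b 5d 36) = 57 28; tag = H(25 36 1d 05 31 57 28) = 9b92

1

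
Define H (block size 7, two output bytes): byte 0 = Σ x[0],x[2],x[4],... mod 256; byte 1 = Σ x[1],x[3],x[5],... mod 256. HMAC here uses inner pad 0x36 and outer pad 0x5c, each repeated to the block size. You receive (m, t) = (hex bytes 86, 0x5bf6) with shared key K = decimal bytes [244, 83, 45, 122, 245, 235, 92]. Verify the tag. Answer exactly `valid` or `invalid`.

Key decimal bytes [244, 83, 45, 122, 245, 235, 92] = f4 53 2d 7a f5 eb 5c is exactly B = 7 bytes: K' = f4 53 2d 7a f5 eb 5c.
K' ⊕ ipad = c2 65 1b 4c c3 dd 6a; K' ⊕ opad = a8 0f 71 26 a9 b7 00.
Inner hash: even-index sum = 522 mod 256 = 10; odd-index sum = 532 mod 256 = 20 → 0a 14.
Outer hash (recomputed tag): even-index sum = 470 mod 256 = 214; odd-index sum = 246 mod 256 = 246 → d6 f6.
Recomputed tag = d6f6; claimed = 5bf6 → mismatch.

invalid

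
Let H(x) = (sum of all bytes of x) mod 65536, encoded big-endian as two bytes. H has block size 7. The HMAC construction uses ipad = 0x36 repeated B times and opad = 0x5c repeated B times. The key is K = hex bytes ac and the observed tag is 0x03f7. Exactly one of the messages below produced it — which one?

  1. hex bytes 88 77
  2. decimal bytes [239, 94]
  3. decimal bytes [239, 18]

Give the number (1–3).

Key hex bytes ac is 1 byte ≤ B = 7; zero-pad to 7 bytes: K' = ac 00 00 00 00 00 00.
K' ⊕ ipad = 9a 36 36 36 36 36 36; K' ⊕ opad = f0 5c 5c 5c 5c 5c 5c.
m1: inner = H(9a 36 36 36 36 36 36 88 77) = 02 dd; tag = H(f0 5c 5c 5c 5c 5c 5c 02 dd) = 03f7 ← matches
m2: inner = H(9a 36 36 36 36 36 36 ef 5e) = 03 2b; tag = H(f0 5c 5c 5c 5c 5c 5c 03 2b) = 0346
m3: inner = H(9a 36 36 36 36 36 36 ef 12) = 02 df; tag = H(f0 5c 5c 5c 5c 5c 5c 02 df) = 03f9

1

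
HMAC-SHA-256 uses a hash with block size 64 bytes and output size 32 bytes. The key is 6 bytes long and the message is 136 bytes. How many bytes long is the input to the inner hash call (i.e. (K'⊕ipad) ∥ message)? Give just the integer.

200

Key is 6 ≤ 64 bytes, zero-padded: |K'| = 64.
Inner input = (K'⊕ipad) ∥ m → 64 + 136 = 200 bytes.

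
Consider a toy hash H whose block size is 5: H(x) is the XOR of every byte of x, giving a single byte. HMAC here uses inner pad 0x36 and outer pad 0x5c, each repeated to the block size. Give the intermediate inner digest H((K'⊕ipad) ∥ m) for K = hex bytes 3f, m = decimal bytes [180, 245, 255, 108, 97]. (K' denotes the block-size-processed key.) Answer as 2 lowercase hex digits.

Key hex bytes 3f is 1 byte ≤ B = 5; zero-pad to 5 bytes: K' = 3f 00 00 00 00.
K' ⊕ ipad = 09 36 36 36 36.
Inner input = 09 36 36 36 36 ∥ b4 f5 ff 6c 61.
Inner hash: XOR 09⊕36⊕36⊕36⊕36⊕b4⊕f5⊕ff⊕6c⊕61 = ba.

ba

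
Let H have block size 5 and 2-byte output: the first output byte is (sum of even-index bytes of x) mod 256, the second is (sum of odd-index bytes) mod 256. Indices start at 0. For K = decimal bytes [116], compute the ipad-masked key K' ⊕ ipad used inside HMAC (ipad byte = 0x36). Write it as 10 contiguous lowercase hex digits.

4236363636

Key decimal bytes [116] = 74 is 1 byte ≤ B = 5; zero-pad to 5 bytes: K' = 74 00 00 00 00.
XOR each byte with 0x36: 74⊕36=42, 00⊕36=36, 00⊕36=36, 00⊕36=36, 00⊕36=36.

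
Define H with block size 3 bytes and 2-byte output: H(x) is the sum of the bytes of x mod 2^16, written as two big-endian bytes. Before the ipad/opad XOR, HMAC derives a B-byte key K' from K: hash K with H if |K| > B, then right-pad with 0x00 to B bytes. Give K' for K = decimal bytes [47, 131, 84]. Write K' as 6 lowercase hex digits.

2f8354

Key decimal bytes [47, 131, 84] = 2f 83 54 is exactly B = 3 bytes: K' = 2f 83 54.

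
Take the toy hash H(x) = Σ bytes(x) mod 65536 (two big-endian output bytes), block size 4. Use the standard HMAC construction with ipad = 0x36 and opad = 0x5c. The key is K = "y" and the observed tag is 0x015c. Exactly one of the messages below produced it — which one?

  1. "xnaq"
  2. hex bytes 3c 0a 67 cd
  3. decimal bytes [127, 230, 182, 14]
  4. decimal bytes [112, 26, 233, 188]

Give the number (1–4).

4

Key "y" = 79 is 1 byte ≤ B = 4; zero-pad to 4 bytes: K' = 79 00 00 00.
K' ⊕ ipad = 4f 36 36 36; K' ⊕ opad = 25 5c 5c 5c.
m1: inner = H(4f 36 36 36 78 6e 61 71) = 02 a9; tag = H(25 5c 5c 5c 02 a9) = 01e4
m2: inner = H(4f 36 36 36 3c 0a 67 cd) = 02 6b; tag = H(25 5c 5c 5c 02 6b) = 01a6
m3: inner = H(4f 36 36 36 7f e6 b6 0e) = 03 1a; tag = H(25 5c 5c 5c 03 1a) = 0156
m4: inner = H(4f 36 36 36 70 1a e9 bc) = 03 20; tag = H(25 5c 5c 5c 03 20) = 015c ← matches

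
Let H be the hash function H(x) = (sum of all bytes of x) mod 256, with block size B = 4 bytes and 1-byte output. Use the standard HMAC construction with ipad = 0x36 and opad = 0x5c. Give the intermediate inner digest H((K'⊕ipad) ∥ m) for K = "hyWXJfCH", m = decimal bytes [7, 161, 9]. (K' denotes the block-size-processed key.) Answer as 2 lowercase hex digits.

50

Key "hyWXJfCH" = 68 79 57 58 4a 66 43 48 is 8 bytes > B = 4, so hash it first: H(key) = cb, then zero-pad to 4 bytes: K' = cb 00 00 00.
K' ⊕ ipad = fd 36 36 36.
Inner input = fd 36 36 36 ∥ 07 a1 09.
Inner hash: sum = 253+54+54+54+7+161+9 = 592; mod 256 = 80 → 50.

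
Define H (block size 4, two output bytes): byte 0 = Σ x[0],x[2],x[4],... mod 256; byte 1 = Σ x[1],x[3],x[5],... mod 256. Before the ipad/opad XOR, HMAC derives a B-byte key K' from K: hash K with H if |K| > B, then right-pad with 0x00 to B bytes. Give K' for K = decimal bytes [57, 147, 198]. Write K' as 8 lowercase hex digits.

Key decimal bytes [57, 147, 198] = 39 93 c6 is 3 bytes ≤ B = 4; zero-pad to 4 bytes: K' = 39 93 c6 00.

3993c600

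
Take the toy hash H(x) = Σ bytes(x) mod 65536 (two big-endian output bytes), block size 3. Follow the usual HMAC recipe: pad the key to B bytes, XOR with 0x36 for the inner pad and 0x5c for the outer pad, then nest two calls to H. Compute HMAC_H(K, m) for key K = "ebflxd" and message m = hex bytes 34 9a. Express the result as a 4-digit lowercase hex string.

015f

Key "ebflxd" = 65 62 66 6c 78 64 is 6 bytes > B = 3, so hash it first: H(key) = 02 75, then zero-pad to 3 bytes: K' = 02 75 00.
K' ⊕ ipad = 34 43 36.  K' ⊕ opad = 5e 29 5c.
Inner input = (K'⊕ipad) ∥ m = 34 43 36 ∥ 34 9a.
Inner hash: sum = 52+67+54+52+154 = 379 → 01 7b.
Outer input = (K'⊕opad) ∥ inner = 5e 29 5c ∥ 01 7b.
Outer hash (tag): sum = 94+41+92+1+123 = 351 → 01 5f.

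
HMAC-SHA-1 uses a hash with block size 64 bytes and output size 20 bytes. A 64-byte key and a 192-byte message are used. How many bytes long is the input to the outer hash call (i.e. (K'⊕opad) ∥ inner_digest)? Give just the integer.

Key is 64 ≤ 64 bytes, zero-padded: |K'| = 64.
Outer input = (K'⊕opad) ∥ H(inner) → 64 + 20 = 84 bytes.

84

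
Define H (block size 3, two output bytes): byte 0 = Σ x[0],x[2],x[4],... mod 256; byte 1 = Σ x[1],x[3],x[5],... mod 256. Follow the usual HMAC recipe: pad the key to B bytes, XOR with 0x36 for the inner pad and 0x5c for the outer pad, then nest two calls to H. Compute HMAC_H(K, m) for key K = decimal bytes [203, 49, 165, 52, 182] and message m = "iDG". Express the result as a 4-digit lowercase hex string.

Key decimal bytes [203, 49, 165, 52, 182] = cb 31 a5 34 b6 is 5 bytes > B = 3, so hash it first: H(key) = 26 65, then zero-pad to 3 bytes: K' = 26 65 00.
K' ⊕ ipad = 10 53 36.  K' ⊕ opad = 7a 39 5c.
Inner input = (K'⊕ipad) ∥ m = 10 53 36 ∥ 69 44 47.
Inner hash: even-index sum = 138 mod 256 = 138; odd-index sum = 259 mod 256 = 3 → 8a 03.
Outer input = (K'⊕opad) ∥ inner = 7a 39 5c ∥ 8a 03.
Outer hash (tag): even-index sum = 217 mod 256 = 217; odd-index sum = 195 mod 256 = 195 → d9 c3.

d9c3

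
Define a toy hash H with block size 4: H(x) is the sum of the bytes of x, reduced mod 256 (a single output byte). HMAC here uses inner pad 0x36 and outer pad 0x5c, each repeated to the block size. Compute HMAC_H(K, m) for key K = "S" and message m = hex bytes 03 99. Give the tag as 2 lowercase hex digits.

c6

Key "S" = 53 is 1 byte ≤ B = 4; zero-pad to 4 bytes: K' = 53 00 00 00.
K' ⊕ ipad = 65 36 36 36.  K' ⊕ opad = 0f 5c 5c 5c.
Inner input = (K'⊕ipad) ∥ m = 65 36 36 36 ∥ 03 99.
Inner hash: sum = 101+54+54+54+3+153 = 419; mod 256 = 163 → a3.
Outer input = (K'⊕opad) ∥ inner = 0f 5c 5c 5c ∥ a3.
Outer hash (tag): sum = 15+92+92+92+163 = 454; mod 256 = 198 → c6.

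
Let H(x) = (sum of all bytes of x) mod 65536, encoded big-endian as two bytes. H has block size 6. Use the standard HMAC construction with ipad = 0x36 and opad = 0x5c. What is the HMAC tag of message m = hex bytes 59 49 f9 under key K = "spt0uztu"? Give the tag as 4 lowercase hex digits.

Key "spt0uztu" = 73 70 74 30 75 7a 74 75 is 8 bytes > B = 6, so hash it first: H(key) = 03 5f, then zero-pad to 6 bytes: K' = 03 5f 00 00 00 00.
K' ⊕ ipad = 35 69 36 36 36 36.  K' ⊕ opad = 5f 03 5c 5c 5c 5c.
Inner input = (K'⊕ipad) ∥ m = 35 69 36 36 36 36 ∥ 59 49 f9.
Inner hash: sum = 53+105+54+54+54+54+89+73+249 = 785 → 03 11.
Outer input = (K'⊕opad) ∥ inner = 5f 03 5c 5c 5c 5c ∥ 03 11.
Outer hash (tag): sum = 95+3+92+92+92+92+3+17 = 486 → 01 e6.

01e6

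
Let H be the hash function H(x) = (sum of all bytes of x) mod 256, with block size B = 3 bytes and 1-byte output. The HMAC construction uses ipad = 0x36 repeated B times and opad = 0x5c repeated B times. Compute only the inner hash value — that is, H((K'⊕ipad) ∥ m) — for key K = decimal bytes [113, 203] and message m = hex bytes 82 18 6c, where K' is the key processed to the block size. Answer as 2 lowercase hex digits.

Key decimal bytes [113, 203] = 71 cb is 2 bytes ≤ B = 3; zero-pad to 3 bytes: K' = 71 cb 00.
K' ⊕ ipad = 47 fd 36.
Inner input = 47 fd 36 ∥ 82 18 6c.
Inner hash: sum = 71+253+54+130+24+108 = 640; mod 256 = 128 → 80.

80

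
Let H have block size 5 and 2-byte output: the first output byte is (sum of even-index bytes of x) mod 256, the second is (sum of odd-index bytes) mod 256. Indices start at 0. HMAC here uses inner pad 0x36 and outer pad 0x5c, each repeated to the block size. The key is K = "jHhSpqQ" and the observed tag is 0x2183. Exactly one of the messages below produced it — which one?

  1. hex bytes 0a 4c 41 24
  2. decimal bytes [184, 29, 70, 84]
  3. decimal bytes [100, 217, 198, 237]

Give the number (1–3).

3

Key "jHhSpqQ" = 6a 48 68 53 70 71 51 is 7 bytes > B = 5, so hash it first: H(key) = 93 0c, then zero-pad to 5 bytes: K' = 93 0c 00 00 00.
K' ⊕ ipad = a5 3a 36 36 36; K' ⊕ opad = cf 50 5c 5c 5c.
m1: inner = H(a5 3a 36 36 36 0a 4c 41 24) = 81 bb; tag = H(cf 50 5c 5c 5c 81 bb) = 422d
m2: inner = H(a5 3a 36 36 36 b8 1d 46 54) = 82 6e; tag = H(cf 50 5c 5c 5c 82 6e) = f52e
m3: inner = H(a5 3a 36 36 36 64 d9 c6 ed) = d7 9a; tag = H(cf 50 5c 5c 5c d7 9a) = 2183 ← matches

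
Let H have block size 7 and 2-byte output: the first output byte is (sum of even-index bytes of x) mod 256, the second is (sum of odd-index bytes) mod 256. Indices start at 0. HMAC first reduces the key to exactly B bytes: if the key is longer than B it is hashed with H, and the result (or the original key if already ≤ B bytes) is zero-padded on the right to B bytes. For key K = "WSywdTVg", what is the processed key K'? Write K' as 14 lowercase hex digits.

|K| = 8 > B = 7, so first hash the key.
H(K): even-index sum = 394 mod 256 = 138; odd-index sum = 389 mod 256 = 133 → 8a 85.
Zero-pad H(K) = 8a 85 to 7 bytes: K' = 8a 85 00 00 00 00 00.

8a850000000000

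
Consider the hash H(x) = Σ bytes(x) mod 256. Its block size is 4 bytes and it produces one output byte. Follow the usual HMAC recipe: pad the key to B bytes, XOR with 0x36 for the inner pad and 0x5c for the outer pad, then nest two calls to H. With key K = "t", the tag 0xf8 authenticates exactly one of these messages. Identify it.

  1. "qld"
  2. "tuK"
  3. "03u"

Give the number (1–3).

Key "t" = 74 is 1 byte ≤ B = 4; zero-pad to 4 bytes: K' = 74 00 00 00.
K' ⊕ ipad = 42 36 36 36; K' ⊕ opad = 28 5c 5c 5c.
m1: inner = H(42 36 36 36 71 6c 64) = 25; tag = H(28 5c 5c 5c 25) = 61
m2: inner = H(42 36 36 36 74 75 4b) = 18; tag = H(28 5c 5c 5c 18) = 54
m3: inner = H(42 36 36 36 30 33 75) = bc; tag = H(28 5c 5c 5c bc) = f8 ← matches

3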